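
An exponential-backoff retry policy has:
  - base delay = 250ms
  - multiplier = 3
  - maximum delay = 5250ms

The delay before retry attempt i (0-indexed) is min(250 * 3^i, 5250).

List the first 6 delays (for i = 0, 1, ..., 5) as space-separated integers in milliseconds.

Computing each delay:
  i=0: min(250*3^0, 5250) = 250
  i=1: min(250*3^1, 5250) = 750
  i=2: min(250*3^2, 5250) = 2250
  i=3: min(250*3^3, 5250) = 5250
  i=4: min(250*3^4, 5250) = 5250
  i=5: min(250*3^5, 5250) = 5250

Answer: 250 750 2250 5250 5250 5250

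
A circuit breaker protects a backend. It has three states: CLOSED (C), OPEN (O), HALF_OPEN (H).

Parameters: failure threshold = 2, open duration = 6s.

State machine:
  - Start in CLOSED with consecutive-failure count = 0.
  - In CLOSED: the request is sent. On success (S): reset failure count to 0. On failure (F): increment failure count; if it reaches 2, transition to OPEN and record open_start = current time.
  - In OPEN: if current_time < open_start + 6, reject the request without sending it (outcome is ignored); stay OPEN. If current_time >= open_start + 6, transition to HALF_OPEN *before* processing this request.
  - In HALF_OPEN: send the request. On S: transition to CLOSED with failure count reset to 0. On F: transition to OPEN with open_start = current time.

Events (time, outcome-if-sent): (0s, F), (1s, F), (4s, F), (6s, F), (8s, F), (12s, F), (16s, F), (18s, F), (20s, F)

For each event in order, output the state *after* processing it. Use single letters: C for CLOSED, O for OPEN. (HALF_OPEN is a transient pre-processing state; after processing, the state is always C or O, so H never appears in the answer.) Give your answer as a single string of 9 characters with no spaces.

Answer: COOOOOOOO

Derivation:
State after each event:
  event#1 t=0s outcome=F: state=CLOSED
  event#2 t=1s outcome=F: state=OPEN
  event#3 t=4s outcome=F: state=OPEN
  event#4 t=6s outcome=F: state=OPEN
  event#5 t=8s outcome=F: state=OPEN
  event#6 t=12s outcome=F: state=OPEN
  event#7 t=16s outcome=F: state=OPEN
  event#8 t=18s outcome=F: state=OPEN
  event#9 t=20s outcome=F: state=OPEN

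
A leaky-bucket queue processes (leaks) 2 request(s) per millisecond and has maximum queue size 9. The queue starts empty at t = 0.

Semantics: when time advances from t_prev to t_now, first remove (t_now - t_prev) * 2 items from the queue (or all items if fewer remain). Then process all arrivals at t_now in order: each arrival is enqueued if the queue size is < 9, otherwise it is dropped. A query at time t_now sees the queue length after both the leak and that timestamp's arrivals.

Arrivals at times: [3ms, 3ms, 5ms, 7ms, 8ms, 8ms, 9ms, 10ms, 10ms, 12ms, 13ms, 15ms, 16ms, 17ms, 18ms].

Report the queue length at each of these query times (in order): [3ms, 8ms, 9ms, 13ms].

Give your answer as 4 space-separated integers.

Answer: 2 2 1 1

Derivation:
Queue lengths at query times:
  query t=3ms: backlog = 2
  query t=8ms: backlog = 2
  query t=9ms: backlog = 1
  query t=13ms: backlog = 1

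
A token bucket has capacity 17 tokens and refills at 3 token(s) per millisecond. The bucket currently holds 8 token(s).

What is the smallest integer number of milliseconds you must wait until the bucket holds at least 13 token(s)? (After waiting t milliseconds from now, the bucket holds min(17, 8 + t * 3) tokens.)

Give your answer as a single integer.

Answer: 2

Derivation:
Need 8 + t * 3 >= 13, so t >= 5/3.
Smallest integer t = ceil(5/3) = 2.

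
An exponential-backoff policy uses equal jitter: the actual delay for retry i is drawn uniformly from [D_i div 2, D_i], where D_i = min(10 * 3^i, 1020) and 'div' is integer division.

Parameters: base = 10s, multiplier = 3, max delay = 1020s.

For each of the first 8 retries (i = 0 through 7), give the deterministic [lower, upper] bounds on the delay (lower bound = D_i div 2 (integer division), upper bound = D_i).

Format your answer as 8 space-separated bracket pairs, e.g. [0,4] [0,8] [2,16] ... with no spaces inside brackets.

Computing bounds per retry:
  i=0: D_i=min(10*3^0,1020)=10, bounds=[5,10]
  i=1: D_i=min(10*3^1,1020)=30, bounds=[15,30]
  i=2: D_i=min(10*3^2,1020)=90, bounds=[45,90]
  i=3: D_i=min(10*3^3,1020)=270, bounds=[135,270]
  i=4: D_i=min(10*3^4,1020)=810, bounds=[405,810]
  i=5: D_i=min(10*3^5,1020)=1020, bounds=[510,1020]
  i=6: D_i=min(10*3^6,1020)=1020, bounds=[510,1020]
  i=7: D_i=min(10*3^7,1020)=1020, bounds=[510,1020]

Answer: [5,10] [15,30] [45,90] [135,270] [405,810] [510,1020] [510,1020] [510,1020]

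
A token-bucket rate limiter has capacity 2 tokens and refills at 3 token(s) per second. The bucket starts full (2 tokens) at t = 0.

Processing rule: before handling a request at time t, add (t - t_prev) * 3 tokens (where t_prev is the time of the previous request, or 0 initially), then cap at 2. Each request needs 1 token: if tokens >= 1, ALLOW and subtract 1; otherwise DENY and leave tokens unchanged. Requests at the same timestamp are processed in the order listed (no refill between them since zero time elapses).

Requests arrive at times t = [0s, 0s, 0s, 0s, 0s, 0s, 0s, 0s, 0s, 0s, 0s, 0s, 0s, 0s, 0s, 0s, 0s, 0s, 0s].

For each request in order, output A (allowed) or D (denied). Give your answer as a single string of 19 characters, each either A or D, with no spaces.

Answer: AADDDDDDDDDDDDDDDDD

Derivation:
Simulating step by step:
  req#1 t=0s: ALLOW
  req#2 t=0s: ALLOW
  req#3 t=0s: DENY
  req#4 t=0s: DENY
  req#5 t=0s: DENY
  req#6 t=0s: DENY
  req#7 t=0s: DENY
  req#8 t=0s: DENY
  req#9 t=0s: DENY
  req#10 t=0s: DENY
  req#11 t=0s: DENY
  req#12 t=0s: DENY
  req#13 t=0s: DENY
  req#14 t=0s: DENY
  req#15 t=0s: DENY
  req#16 t=0s: DENY
  req#17 t=0s: DENY
  req#18 t=0s: DENY
  req#19 t=0s: DENY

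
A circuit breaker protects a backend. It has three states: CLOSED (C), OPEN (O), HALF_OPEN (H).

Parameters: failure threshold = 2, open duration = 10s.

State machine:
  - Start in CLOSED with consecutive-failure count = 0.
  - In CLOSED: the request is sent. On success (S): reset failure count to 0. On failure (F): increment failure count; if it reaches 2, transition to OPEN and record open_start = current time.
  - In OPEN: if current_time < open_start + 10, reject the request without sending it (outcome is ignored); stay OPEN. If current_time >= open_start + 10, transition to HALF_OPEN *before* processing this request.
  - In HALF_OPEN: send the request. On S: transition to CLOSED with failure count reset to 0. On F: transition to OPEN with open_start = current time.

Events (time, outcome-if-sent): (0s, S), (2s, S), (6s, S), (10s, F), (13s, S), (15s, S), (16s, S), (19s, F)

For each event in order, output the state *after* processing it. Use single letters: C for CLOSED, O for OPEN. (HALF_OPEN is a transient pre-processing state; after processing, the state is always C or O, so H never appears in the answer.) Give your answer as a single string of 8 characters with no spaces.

Answer: CCCCCCCC

Derivation:
State after each event:
  event#1 t=0s outcome=S: state=CLOSED
  event#2 t=2s outcome=S: state=CLOSED
  event#3 t=6s outcome=S: state=CLOSED
  event#4 t=10s outcome=F: state=CLOSED
  event#5 t=13s outcome=S: state=CLOSED
  event#6 t=15s outcome=S: state=CLOSED
  event#7 t=16s outcome=S: state=CLOSED
  event#8 t=19s outcome=F: state=CLOSED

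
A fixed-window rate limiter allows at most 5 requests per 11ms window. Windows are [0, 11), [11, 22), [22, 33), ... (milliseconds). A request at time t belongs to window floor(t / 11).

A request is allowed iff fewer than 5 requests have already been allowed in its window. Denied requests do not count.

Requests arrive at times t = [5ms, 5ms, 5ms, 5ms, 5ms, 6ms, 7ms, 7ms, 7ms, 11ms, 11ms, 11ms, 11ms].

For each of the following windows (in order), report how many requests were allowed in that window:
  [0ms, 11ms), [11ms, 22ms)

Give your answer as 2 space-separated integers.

Processing requests:
  req#1 t=5ms (window 0): ALLOW
  req#2 t=5ms (window 0): ALLOW
  req#3 t=5ms (window 0): ALLOW
  req#4 t=5ms (window 0): ALLOW
  req#5 t=5ms (window 0): ALLOW
  req#6 t=6ms (window 0): DENY
  req#7 t=7ms (window 0): DENY
  req#8 t=7ms (window 0): DENY
  req#9 t=7ms (window 0): DENY
  req#10 t=11ms (window 1): ALLOW
  req#11 t=11ms (window 1): ALLOW
  req#12 t=11ms (window 1): ALLOW
  req#13 t=11ms (window 1): ALLOW

Allowed counts by window: 5 4

Answer: 5 4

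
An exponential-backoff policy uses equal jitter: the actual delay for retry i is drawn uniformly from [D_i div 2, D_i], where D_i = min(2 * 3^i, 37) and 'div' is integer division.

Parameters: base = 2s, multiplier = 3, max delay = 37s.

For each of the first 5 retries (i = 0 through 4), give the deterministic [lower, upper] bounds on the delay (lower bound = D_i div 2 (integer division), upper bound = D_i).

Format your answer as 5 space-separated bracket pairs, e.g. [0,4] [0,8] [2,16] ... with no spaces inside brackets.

Computing bounds per retry:
  i=0: D_i=min(2*3^0,37)=2, bounds=[1,2]
  i=1: D_i=min(2*3^1,37)=6, bounds=[3,6]
  i=2: D_i=min(2*3^2,37)=18, bounds=[9,18]
  i=3: D_i=min(2*3^3,37)=37, bounds=[18,37]
  i=4: D_i=min(2*3^4,37)=37, bounds=[18,37]

Answer: [1,2] [3,6] [9,18] [18,37] [18,37]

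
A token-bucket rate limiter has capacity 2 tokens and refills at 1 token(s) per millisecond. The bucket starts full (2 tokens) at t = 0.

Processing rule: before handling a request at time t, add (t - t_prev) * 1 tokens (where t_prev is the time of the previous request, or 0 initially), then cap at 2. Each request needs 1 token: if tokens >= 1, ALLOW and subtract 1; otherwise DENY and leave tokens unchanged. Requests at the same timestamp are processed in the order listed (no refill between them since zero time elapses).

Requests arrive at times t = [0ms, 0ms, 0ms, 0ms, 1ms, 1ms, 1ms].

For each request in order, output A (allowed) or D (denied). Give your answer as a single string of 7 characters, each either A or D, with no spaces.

Answer: AADDADD

Derivation:
Simulating step by step:
  req#1 t=0ms: ALLOW
  req#2 t=0ms: ALLOW
  req#3 t=0ms: DENY
  req#4 t=0ms: DENY
  req#5 t=1ms: ALLOW
  req#6 t=1ms: DENY
  req#7 t=1ms: DENY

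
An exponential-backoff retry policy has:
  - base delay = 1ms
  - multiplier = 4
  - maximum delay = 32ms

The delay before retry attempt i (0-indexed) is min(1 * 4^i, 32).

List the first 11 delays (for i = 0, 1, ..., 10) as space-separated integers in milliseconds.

Computing each delay:
  i=0: min(1*4^0, 32) = 1
  i=1: min(1*4^1, 32) = 4
  i=2: min(1*4^2, 32) = 16
  i=3: min(1*4^3, 32) = 32
  i=4: min(1*4^4, 32) = 32
  i=5: min(1*4^5, 32) = 32
  i=6: min(1*4^6, 32) = 32
  i=7: min(1*4^7, 32) = 32
  i=8: min(1*4^8, 32) = 32
  i=9: min(1*4^9, 32) = 32
  i=10: min(1*4^10, 32) = 32

Answer: 1 4 16 32 32 32 32 32 32 32 32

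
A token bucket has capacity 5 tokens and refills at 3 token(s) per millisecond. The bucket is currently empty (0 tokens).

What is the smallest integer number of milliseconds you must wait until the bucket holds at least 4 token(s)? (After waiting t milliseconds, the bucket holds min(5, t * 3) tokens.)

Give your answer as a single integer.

Need t * 3 >= 4, so t >= 4/3.
Smallest integer t = ceil(4/3) = 2.

Answer: 2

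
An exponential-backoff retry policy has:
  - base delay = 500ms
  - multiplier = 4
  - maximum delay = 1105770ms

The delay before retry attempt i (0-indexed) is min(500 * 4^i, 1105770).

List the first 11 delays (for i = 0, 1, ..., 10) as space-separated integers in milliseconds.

Answer: 500 2000 8000 32000 128000 512000 1105770 1105770 1105770 1105770 1105770

Derivation:
Computing each delay:
  i=0: min(500*4^0, 1105770) = 500
  i=1: min(500*4^1, 1105770) = 2000
  i=2: min(500*4^2, 1105770) = 8000
  i=3: min(500*4^3, 1105770) = 32000
  i=4: min(500*4^4, 1105770) = 128000
  i=5: min(500*4^5, 1105770) = 512000
  i=6: min(500*4^6, 1105770) = 1105770
  i=7: min(500*4^7, 1105770) = 1105770
  i=8: min(500*4^8, 1105770) = 1105770
  i=9: min(500*4^9, 1105770) = 1105770
  i=10: min(500*4^10, 1105770) = 1105770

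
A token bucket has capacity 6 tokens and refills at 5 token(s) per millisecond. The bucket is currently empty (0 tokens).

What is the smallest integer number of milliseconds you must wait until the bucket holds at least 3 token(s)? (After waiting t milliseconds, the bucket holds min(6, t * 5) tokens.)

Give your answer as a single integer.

Need t * 5 >= 3, so t >= 3/5.
Smallest integer t = ceil(3/5) = 1.

Answer: 1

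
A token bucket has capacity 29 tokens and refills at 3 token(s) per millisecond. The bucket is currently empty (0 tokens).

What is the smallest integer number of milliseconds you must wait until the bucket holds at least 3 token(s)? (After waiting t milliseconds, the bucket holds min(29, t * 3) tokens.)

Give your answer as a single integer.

Need t * 3 >= 3, so t >= 3/3.
Smallest integer t = ceil(3/3) = 1.

Answer: 1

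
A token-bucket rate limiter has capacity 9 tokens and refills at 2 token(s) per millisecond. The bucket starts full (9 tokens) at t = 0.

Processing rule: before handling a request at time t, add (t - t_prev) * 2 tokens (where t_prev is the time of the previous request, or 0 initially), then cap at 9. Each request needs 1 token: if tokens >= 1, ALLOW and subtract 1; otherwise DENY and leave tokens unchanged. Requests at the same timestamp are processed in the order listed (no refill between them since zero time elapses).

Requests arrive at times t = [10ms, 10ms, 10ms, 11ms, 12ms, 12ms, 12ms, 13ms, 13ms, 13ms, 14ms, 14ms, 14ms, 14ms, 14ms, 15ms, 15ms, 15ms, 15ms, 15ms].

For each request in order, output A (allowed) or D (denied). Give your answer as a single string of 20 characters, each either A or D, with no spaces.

Simulating step by step:
  req#1 t=10ms: ALLOW
  req#2 t=10ms: ALLOW
  req#3 t=10ms: ALLOW
  req#4 t=11ms: ALLOW
  req#5 t=12ms: ALLOW
  req#6 t=12ms: ALLOW
  req#7 t=12ms: ALLOW
  req#8 t=13ms: ALLOW
  req#9 t=13ms: ALLOW
  req#10 t=13ms: ALLOW
  req#11 t=14ms: ALLOW
  req#12 t=14ms: ALLOW
  req#13 t=14ms: ALLOW
  req#14 t=14ms: ALLOW
  req#15 t=14ms: ALLOW
  req#16 t=15ms: ALLOW
  req#17 t=15ms: ALLOW
  req#18 t=15ms: ALLOW
  req#19 t=15ms: ALLOW
  req#20 t=15ms: DENY

Answer: AAAAAAAAAAAAAAAAAAAD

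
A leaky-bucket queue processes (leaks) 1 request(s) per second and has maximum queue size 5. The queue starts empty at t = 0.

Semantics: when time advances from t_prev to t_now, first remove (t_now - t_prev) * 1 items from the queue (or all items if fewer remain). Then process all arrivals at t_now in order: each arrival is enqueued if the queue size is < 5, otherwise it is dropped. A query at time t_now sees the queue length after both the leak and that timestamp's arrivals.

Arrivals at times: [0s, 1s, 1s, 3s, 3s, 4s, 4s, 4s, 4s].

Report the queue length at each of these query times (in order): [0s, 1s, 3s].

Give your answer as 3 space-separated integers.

Answer: 1 2 2

Derivation:
Queue lengths at query times:
  query t=0s: backlog = 1
  query t=1s: backlog = 2
  query t=3s: backlog = 2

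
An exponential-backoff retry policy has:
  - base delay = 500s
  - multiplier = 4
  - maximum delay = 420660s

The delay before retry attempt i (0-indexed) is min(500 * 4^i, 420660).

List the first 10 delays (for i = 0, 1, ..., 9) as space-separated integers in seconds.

Answer: 500 2000 8000 32000 128000 420660 420660 420660 420660 420660

Derivation:
Computing each delay:
  i=0: min(500*4^0, 420660) = 500
  i=1: min(500*4^1, 420660) = 2000
  i=2: min(500*4^2, 420660) = 8000
  i=3: min(500*4^3, 420660) = 32000
  i=4: min(500*4^4, 420660) = 128000
  i=5: min(500*4^5, 420660) = 420660
  i=6: min(500*4^6, 420660) = 420660
  i=7: min(500*4^7, 420660) = 420660
  i=8: min(500*4^8, 420660) = 420660
  i=9: min(500*4^9, 420660) = 420660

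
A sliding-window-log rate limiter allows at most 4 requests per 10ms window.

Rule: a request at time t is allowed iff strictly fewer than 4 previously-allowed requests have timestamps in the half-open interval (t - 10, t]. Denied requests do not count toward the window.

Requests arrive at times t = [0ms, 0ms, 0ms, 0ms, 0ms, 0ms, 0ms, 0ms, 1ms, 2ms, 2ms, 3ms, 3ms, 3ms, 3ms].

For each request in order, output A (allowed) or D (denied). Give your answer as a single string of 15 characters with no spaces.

Tracking allowed requests in the window:
  req#1 t=0ms: ALLOW
  req#2 t=0ms: ALLOW
  req#3 t=0ms: ALLOW
  req#4 t=0ms: ALLOW
  req#5 t=0ms: DENY
  req#6 t=0ms: DENY
  req#7 t=0ms: DENY
  req#8 t=0ms: DENY
  req#9 t=1ms: DENY
  req#10 t=2ms: DENY
  req#11 t=2ms: DENY
  req#12 t=3ms: DENY
  req#13 t=3ms: DENY
  req#14 t=3ms: DENY
  req#15 t=3ms: DENY

Answer: AAAADDDDDDDDDDD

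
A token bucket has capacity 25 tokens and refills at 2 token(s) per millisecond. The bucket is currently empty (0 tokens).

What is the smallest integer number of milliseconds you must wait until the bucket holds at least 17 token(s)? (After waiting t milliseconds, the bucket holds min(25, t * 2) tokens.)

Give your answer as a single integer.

Need t * 2 >= 17, so t >= 17/2.
Smallest integer t = ceil(17/2) = 9.

Answer: 9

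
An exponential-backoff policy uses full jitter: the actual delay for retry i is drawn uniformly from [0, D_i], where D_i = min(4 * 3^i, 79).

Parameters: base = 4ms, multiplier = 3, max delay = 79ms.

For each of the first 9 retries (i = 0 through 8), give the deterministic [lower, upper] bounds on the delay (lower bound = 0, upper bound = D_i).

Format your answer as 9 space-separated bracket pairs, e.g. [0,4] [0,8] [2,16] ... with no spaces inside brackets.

Computing bounds per retry:
  i=0: D_i=min(4*3^0,79)=4, bounds=[0,4]
  i=1: D_i=min(4*3^1,79)=12, bounds=[0,12]
  i=2: D_i=min(4*3^2,79)=36, bounds=[0,36]
  i=3: D_i=min(4*3^3,79)=79, bounds=[0,79]
  i=4: D_i=min(4*3^4,79)=79, bounds=[0,79]
  i=5: D_i=min(4*3^5,79)=79, bounds=[0,79]
  i=6: D_i=min(4*3^6,79)=79, bounds=[0,79]
  i=7: D_i=min(4*3^7,79)=79, bounds=[0,79]
  i=8: D_i=min(4*3^8,79)=79, bounds=[0,79]

Answer: [0,4] [0,12] [0,36] [0,79] [0,79] [0,79] [0,79] [0,79] [0,79]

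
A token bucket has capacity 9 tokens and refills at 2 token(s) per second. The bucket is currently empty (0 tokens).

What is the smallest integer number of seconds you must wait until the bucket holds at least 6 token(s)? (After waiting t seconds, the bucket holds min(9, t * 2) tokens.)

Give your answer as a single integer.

Need t * 2 >= 6, so t >= 6/2.
Smallest integer t = ceil(6/2) = 3.

Answer: 3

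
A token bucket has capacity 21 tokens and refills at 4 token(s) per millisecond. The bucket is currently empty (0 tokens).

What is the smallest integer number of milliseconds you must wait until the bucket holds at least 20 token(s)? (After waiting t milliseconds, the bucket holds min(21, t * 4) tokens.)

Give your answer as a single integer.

Answer: 5

Derivation:
Need t * 4 >= 20, so t >= 20/4.
Smallest integer t = ceil(20/4) = 5.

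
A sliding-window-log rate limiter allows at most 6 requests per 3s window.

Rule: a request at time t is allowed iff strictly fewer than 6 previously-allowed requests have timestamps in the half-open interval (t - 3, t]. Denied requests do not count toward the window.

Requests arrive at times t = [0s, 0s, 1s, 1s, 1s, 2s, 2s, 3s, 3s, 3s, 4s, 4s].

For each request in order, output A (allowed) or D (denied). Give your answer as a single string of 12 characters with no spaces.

Answer: AAAAAADAADAA

Derivation:
Tracking allowed requests in the window:
  req#1 t=0s: ALLOW
  req#2 t=0s: ALLOW
  req#3 t=1s: ALLOW
  req#4 t=1s: ALLOW
  req#5 t=1s: ALLOW
  req#6 t=2s: ALLOW
  req#7 t=2s: DENY
  req#8 t=3s: ALLOW
  req#9 t=3s: ALLOW
  req#10 t=3s: DENY
  req#11 t=4s: ALLOW
  req#12 t=4s: ALLOW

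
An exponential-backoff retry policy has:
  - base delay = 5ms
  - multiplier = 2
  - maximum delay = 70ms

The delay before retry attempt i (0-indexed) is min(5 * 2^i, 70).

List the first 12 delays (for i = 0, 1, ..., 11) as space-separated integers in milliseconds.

Computing each delay:
  i=0: min(5*2^0, 70) = 5
  i=1: min(5*2^1, 70) = 10
  i=2: min(5*2^2, 70) = 20
  i=3: min(5*2^3, 70) = 40
  i=4: min(5*2^4, 70) = 70
  i=5: min(5*2^5, 70) = 70
  i=6: min(5*2^6, 70) = 70
  i=7: min(5*2^7, 70) = 70
  i=8: min(5*2^8, 70) = 70
  i=9: min(5*2^9, 70) = 70
  i=10: min(5*2^10, 70) = 70
  i=11: min(5*2^11, 70) = 70

Answer: 5 10 20 40 70 70 70 70 70 70 70 70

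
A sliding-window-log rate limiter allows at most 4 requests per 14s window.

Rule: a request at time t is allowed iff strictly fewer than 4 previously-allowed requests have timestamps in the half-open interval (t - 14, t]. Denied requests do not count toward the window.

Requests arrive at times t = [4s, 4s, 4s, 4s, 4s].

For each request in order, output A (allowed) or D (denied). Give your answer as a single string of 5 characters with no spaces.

Answer: AAAAD

Derivation:
Tracking allowed requests in the window:
  req#1 t=4s: ALLOW
  req#2 t=4s: ALLOW
  req#3 t=4s: ALLOW
  req#4 t=4s: ALLOW
  req#5 t=4s: DENY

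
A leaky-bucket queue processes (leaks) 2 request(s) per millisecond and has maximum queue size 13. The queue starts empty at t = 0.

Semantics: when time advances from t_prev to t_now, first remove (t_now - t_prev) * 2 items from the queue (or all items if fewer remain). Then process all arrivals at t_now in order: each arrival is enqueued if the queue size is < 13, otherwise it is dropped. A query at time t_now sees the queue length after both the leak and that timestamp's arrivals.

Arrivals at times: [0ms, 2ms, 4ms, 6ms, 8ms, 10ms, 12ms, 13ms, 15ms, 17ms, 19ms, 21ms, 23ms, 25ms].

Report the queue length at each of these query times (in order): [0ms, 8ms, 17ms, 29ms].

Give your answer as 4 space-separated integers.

Answer: 1 1 1 0

Derivation:
Queue lengths at query times:
  query t=0ms: backlog = 1
  query t=8ms: backlog = 1
  query t=17ms: backlog = 1
  query t=29ms: backlog = 0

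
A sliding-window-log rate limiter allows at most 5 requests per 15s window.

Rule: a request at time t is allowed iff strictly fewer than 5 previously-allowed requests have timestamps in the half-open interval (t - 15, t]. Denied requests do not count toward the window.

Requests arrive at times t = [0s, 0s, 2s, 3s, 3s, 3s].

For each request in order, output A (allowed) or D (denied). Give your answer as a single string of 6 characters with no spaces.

Tracking allowed requests in the window:
  req#1 t=0s: ALLOW
  req#2 t=0s: ALLOW
  req#3 t=2s: ALLOW
  req#4 t=3s: ALLOW
  req#5 t=3s: ALLOW
  req#6 t=3s: DENY

Answer: AAAAAD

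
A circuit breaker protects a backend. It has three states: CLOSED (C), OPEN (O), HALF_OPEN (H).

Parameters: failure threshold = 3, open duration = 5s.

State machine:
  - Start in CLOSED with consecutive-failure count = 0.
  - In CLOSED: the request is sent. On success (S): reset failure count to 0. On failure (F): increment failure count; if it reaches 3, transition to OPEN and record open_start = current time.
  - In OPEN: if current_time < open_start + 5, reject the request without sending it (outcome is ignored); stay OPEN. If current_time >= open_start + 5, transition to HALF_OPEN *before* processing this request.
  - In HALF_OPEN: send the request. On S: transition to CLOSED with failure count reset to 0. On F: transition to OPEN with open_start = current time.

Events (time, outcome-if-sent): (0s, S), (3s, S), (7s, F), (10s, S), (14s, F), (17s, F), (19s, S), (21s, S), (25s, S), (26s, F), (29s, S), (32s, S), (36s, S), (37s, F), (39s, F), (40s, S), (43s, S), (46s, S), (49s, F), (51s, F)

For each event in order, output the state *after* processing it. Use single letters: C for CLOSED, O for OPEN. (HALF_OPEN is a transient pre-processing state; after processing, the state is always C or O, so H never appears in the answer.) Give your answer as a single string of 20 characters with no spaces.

State after each event:
  event#1 t=0s outcome=S: state=CLOSED
  event#2 t=3s outcome=S: state=CLOSED
  event#3 t=7s outcome=F: state=CLOSED
  event#4 t=10s outcome=S: state=CLOSED
  event#5 t=14s outcome=F: state=CLOSED
  event#6 t=17s outcome=F: state=CLOSED
  event#7 t=19s outcome=S: state=CLOSED
  event#8 t=21s outcome=S: state=CLOSED
  event#9 t=25s outcome=S: state=CLOSED
  event#10 t=26s outcome=F: state=CLOSED
  event#11 t=29s outcome=S: state=CLOSED
  event#12 t=32s outcome=S: state=CLOSED
  event#13 t=36s outcome=S: state=CLOSED
  event#14 t=37s outcome=F: state=CLOSED
  event#15 t=39s outcome=F: state=CLOSED
  event#16 t=40s outcome=S: state=CLOSED
  event#17 t=43s outcome=S: state=CLOSED
  event#18 t=46s outcome=S: state=CLOSED
  event#19 t=49s outcome=F: state=CLOSED
  event#20 t=51s outcome=F: state=CLOSED

Answer: CCCCCCCCCCCCCCCCCCCC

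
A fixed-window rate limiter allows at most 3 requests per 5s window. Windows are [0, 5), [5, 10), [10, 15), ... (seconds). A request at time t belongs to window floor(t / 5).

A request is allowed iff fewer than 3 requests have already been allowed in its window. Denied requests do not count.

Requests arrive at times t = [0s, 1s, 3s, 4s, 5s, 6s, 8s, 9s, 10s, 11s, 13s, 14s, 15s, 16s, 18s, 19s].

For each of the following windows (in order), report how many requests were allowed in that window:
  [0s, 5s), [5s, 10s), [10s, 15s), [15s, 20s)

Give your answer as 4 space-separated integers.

Answer: 3 3 3 3

Derivation:
Processing requests:
  req#1 t=0s (window 0): ALLOW
  req#2 t=1s (window 0): ALLOW
  req#3 t=3s (window 0): ALLOW
  req#4 t=4s (window 0): DENY
  req#5 t=5s (window 1): ALLOW
  req#6 t=6s (window 1): ALLOW
  req#7 t=8s (window 1): ALLOW
  req#8 t=9s (window 1): DENY
  req#9 t=10s (window 2): ALLOW
  req#10 t=11s (window 2): ALLOW
  req#11 t=13s (window 2): ALLOW
  req#12 t=14s (window 2): DENY
  req#13 t=15s (window 3): ALLOW
  req#14 t=16s (window 3): ALLOW
  req#15 t=18s (window 3): ALLOW
  req#16 t=19s (window 3): DENY

Allowed counts by window: 3 3 3 3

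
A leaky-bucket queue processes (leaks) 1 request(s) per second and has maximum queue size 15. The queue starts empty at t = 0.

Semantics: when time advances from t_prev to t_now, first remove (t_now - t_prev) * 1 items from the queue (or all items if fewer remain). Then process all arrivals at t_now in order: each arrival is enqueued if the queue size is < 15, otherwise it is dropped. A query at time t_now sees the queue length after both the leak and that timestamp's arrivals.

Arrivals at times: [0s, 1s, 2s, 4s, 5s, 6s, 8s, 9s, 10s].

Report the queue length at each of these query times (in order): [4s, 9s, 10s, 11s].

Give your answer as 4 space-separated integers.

Queue lengths at query times:
  query t=4s: backlog = 1
  query t=9s: backlog = 1
  query t=10s: backlog = 1
  query t=11s: backlog = 0

Answer: 1 1 1 0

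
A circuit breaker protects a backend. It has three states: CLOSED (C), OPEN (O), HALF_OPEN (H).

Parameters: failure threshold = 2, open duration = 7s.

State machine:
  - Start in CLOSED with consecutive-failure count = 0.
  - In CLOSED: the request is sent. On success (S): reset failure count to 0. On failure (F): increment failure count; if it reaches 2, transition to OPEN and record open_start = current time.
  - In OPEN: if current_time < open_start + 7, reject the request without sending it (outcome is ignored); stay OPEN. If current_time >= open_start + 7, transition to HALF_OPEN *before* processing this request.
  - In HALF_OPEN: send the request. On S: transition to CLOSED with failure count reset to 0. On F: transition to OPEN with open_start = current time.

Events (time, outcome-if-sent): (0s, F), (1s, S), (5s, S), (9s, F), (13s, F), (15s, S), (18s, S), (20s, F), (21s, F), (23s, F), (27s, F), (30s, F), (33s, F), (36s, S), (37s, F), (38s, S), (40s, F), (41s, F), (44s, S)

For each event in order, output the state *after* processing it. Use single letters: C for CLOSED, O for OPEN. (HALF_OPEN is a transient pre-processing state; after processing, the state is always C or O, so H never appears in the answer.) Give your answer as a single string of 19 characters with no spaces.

Answer: CCCCOOOOOOOOOCCCCOO

Derivation:
State after each event:
  event#1 t=0s outcome=F: state=CLOSED
  event#2 t=1s outcome=S: state=CLOSED
  event#3 t=5s outcome=S: state=CLOSED
  event#4 t=9s outcome=F: state=CLOSED
  event#5 t=13s outcome=F: state=OPEN
  event#6 t=15s outcome=S: state=OPEN
  event#7 t=18s outcome=S: state=OPEN
  event#8 t=20s outcome=F: state=OPEN
  event#9 t=21s outcome=F: state=OPEN
  event#10 t=23s outcome=F: state=OPEN
  event#11 t=27s outcome=F: state=OPEN
  event#12 t=30s outcome=F: state=OPEN
  event#13 t=33s outcome=F: state=OPEN
  event#14 t=36s outcome=S: state=CLOSED
  event#15 t=37s outcome=F: state=CLOSED
  event#16 t=38s outcome=S: state=CLOSED
  event#17 t=40s outcome=F: state=CLOSED
  event#18 t=41s outcome=F: state=OPEN
  event#19 t=44s outcome=S: state=OPEN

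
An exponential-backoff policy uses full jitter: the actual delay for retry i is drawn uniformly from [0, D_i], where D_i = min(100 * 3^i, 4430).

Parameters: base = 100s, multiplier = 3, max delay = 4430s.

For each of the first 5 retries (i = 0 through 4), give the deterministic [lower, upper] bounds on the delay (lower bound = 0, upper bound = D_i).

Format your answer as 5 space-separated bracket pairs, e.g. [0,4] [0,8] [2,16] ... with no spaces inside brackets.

Answer: [0,100] [0,300] [0,900] [0,2700] [0,4430]

Derivation:
Computing bounds per retry:
  i=0: D_i=min(100*3^0,4430)=100, bounds=[0,100]
  i=1: D_i=min(100*3^1,4430)=300, bounds=[0,300]
  i=2: D_i=min(100*3^2,4430)=900, bounds=[0,900]
  i=3: D_i=min(100*3^3,4430)=2700, bounds=[0,2700]
  i=4: D_i=min(100*3^4,4430)=4430, bounds=[0,4430]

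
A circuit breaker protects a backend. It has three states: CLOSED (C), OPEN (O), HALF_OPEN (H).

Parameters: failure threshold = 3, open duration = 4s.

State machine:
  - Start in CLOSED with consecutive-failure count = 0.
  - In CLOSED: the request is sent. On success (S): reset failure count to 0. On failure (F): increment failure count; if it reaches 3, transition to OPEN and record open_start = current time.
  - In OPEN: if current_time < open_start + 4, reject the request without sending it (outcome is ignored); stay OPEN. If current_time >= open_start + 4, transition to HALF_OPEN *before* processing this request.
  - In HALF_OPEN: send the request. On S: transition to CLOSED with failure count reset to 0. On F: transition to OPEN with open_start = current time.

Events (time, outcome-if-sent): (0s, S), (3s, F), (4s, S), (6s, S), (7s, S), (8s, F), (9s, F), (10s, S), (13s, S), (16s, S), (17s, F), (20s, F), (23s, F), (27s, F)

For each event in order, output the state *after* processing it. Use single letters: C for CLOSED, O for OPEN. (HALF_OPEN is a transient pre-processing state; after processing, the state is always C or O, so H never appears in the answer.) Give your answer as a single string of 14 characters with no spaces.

Answer: CCCCCCCCCCCCOO

Derivation:
State after each event:
  event#1 t=0s outcome=S: state=CLOSED
  event#2 t=3s outcome=F: state=CLOSED
  event#3 t=4s outcome=S: state=CLOSED
  event#4 t=6s outcome=S: state=CLOSED
  event#5 t=7s outcome=S: state=CLOSED
  event#6 t=8s outcome=F: state=CLOSED
  event#7 t=9s outcome=F: state=CLOSED
  event#8 t=10s outcome=S: state=CLOSED
  event#9 t=13s outcome=S: state=CLOSED
  event#10 t=16s outcome=S: state=CLOSED
  event#11 t=17s outcome=F: state=CLOSED
  event#12 t=20s outcome=F: state=CLOSED
  event#13 t=23s outcome=F: state=OPEN
  event#14 t=27s outcome=F: state=OPEN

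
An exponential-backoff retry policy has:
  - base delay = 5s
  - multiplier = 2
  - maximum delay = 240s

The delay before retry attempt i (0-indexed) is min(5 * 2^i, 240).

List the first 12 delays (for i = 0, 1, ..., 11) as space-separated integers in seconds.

Answer: 5 10 20 40 80 160 240 240 240 240 240 240

Derivation:
Computing each delay:
  i=0: min(5*2^0, 240) = 5
  i=1: min(5*2^1, 240) = 10
  i=2: min(5*2^2, 240) = 20
  i=3: min(5*2^3, 240) = 40
  i=4: min(5*2^4, 240) = 80
  i=5: min(5*2^5, 240) = 160
  i=6: min(5*2^6, 240) = 240
  i=7: min(5*2^7, 240) = 240
  i=8: min(5*2^8, 240) = 240
  i=9: min(5*2^9, 240) = 240
  i=10: min(5*2^10, 240) = 240
  i=11: min(5*2^11, 240) = 240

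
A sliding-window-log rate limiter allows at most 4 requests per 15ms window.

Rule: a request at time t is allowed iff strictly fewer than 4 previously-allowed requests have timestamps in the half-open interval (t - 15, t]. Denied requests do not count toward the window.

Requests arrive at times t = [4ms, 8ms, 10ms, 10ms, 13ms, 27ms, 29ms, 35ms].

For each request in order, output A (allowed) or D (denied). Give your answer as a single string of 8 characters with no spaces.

Tracking allowed requests in the window:
  req#1 t=4ms: ALLOW
  req#2 t=8ms: ALLOW
  req#3 t=10ms: ALLOW
  req#4 t=10ms: ALLOW
  req#5 t=13ms: DENY
  req#6 t=27ms: ALLOW
  req#7 t=29ms: ALLOW
  req#8 t=35ms: ALLOW

Answer: AAAADAAA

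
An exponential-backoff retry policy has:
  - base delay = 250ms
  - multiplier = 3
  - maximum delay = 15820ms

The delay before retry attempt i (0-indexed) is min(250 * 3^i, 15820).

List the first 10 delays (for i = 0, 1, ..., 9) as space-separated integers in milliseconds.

Computing each delay:
  i=0: min(250*3^0, 15820) = 250
  i=1: min(250*3^1, 15820) = 750
  i=2: min(250*3^2, 15820) = 2250
  i=3: min(250*3^3, 15820) = 6750
  i=4: min(250*3^4, 15820) = 15820
  i=5: min(250*3^5, 15820) = 15820
  i=6: min(250*3^6, 15820) = 15820
  i=7: min(250*3^7, 15820) = 15820
  i=8: min(250*3^8, 15820) = 15820
  i=9: min(250*3^9, 15820) = 15820

Answer: 250 750 2250 6750 15820 15820 15820 15820 15820 15820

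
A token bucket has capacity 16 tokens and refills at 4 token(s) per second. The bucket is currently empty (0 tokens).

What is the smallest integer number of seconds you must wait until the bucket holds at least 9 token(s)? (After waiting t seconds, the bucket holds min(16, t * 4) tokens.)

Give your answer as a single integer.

Answer: 3

Derivation:
Need t * 4 >= 9, so t >= 9/4.
Smallest integer t = ceil(9/4) = 3.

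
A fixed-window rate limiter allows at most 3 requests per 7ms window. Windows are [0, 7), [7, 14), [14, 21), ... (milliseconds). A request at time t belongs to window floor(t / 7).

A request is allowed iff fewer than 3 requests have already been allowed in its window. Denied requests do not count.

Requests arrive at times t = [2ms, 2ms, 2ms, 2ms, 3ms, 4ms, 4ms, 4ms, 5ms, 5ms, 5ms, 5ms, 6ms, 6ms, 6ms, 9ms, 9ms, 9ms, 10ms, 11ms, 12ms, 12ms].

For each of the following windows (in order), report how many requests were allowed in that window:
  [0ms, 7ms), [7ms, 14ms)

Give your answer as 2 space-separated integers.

Answer: 3 3

Derivation:
Processing requests:
  req#1 t=2ms (window 0): ALLOW
  req#2 t=2ms (window 0): ALLOW
  req#3 t=2ms (window 0): ALLOW
  req#4 t=2ms (window 0): DENY
  req#5 t=3ms (window 0): DENY
  req#6 t=4ms (window 0): DENY
  req#7 t=4ms (window 0): DENY
  req#8 t=4ms (window 0): DENY
  req#9 t=5ms (window 0): DENY
  req#10 t=5ms (window 0): DENY
  req#11 t=5ms (window 0): DENY
  req#12 t=5ms (window 0): DENY
  req#13 t=6ms (window 0): DENY
  req#14 t=6ms (window 0): DENY
  req#15 t=6ms (window 0): DENY
  req#16 t=9ms (window 1): ALLOW
  req#17 t=9ms (window 1): ALLOW
  req#18 t=9ms (window 1): ALLOW
  req#19 t=10ms (window 1): DENY
  req#20 t=11ms (window 1): DENY
  req#21 t=12ms (window 1): DENY
  req#22 t=12ms (window 1): DENY

Allowed counts by window: 3 3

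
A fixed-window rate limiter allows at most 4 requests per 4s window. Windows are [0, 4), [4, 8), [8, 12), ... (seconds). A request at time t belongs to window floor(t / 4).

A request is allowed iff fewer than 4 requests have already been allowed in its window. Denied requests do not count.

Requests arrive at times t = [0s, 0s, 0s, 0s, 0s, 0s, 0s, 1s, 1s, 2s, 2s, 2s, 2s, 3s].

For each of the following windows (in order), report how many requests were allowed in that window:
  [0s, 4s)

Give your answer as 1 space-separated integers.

Answer: 4

Derivation:
Processing requests:
  req#1 t=0s (window 0): ALLOW
  req#2 t=0s (window 0): ALLOW
  req#3 t=0s (window 0): ALLOW
  req#4 t=0s (window 0): ALLOW
  req#5 t=0s (window 0): DENY
  req#6 t=0s (window 0): DENY
  req#7 t=0s (window 0): DENY
  req#8 t=1s (window 0): DENY
  req#9 t=1s (window 0): DENY
  req#10 t=2s (window 0): DENY
  req#11 t=2s (window 0): DENY
  req#12 t=2s (window 0): DENY
  req#13 t=2s (window 0): DENY
  req#14 t=3s (window 0): DENY

Allowed counts by window: 4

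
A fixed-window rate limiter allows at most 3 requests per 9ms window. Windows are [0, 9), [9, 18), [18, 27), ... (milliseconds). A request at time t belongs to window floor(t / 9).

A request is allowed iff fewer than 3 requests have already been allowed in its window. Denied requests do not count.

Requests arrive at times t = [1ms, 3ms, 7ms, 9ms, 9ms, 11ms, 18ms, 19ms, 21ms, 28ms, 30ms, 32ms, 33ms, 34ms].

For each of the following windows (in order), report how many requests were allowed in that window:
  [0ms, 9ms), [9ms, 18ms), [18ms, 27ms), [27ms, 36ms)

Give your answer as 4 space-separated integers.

Answer: 3 3 3 3

Derivation:
Processing requests:
  req#1 t=1ms (window 0): ALLOW
  req#2 t=3ms (window 0): ALLOW
  req#3 t=7ms (window 0): ALLOW
  req#4 t=9ms (window 1): ALLOW
  req#5 t=9ms (window 1): ALLOW
  req#6 t=11ms (window 1): ALLOW
  req#7 t=18ms (window 2): ALLOW
  req#8 t=19ms (window 2): ALLOW
  req#9 t=21ms (window 2): ALLOW
  req#10 t=28ms (window 3): ALLOW
  req#11 t=30ms (window 3): ALLOW
  req#12 t=32ms (window 3): ALLOW
  req#13 t=33ms (window 3): DENY
  req#14 t=34ms (window 3): DENY

Allowed counts by window: 3 3 3 3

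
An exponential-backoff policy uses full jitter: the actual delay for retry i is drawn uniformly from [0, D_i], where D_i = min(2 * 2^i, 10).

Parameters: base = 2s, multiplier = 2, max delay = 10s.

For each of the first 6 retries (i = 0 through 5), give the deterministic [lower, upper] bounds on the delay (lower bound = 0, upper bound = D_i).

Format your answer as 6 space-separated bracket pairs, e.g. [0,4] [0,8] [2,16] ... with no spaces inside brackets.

Computing bounds per retry:
  i=0: D_i=min(2*2^0,10)=2, bounds=[0,2]
  i=1: D_i=min(2*2^1,10)=4, bounds=[0,4]
  i=2: D_i=min(2*2^2,10)=8, bounds=[0,8]
  i=3: D_i=min(2*2^3,10)=10, bounds=[0,10]
  i=4: D_i=min(2*2^4,10)=10, bounds=[0,10]
  i=5: D_i=min(2*2^5,10)=10, bounds=[0,10]

Answer: [0,2] [0,4] [0,8] [0,10] [0,10] [0,10]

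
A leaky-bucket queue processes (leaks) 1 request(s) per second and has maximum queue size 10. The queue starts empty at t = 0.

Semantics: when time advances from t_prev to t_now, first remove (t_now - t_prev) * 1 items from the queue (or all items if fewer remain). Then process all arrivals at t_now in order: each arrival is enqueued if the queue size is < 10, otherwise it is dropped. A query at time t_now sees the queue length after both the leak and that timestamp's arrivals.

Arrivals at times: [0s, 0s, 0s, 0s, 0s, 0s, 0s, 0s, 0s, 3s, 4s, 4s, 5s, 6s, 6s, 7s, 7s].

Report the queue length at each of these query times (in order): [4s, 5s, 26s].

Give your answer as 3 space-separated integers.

Queue lengths at query times:
  query t=4s: backlog = 8
  query t=5s: backlog = 8
  query t=26s: backlog = 0

Answer: 8 8 0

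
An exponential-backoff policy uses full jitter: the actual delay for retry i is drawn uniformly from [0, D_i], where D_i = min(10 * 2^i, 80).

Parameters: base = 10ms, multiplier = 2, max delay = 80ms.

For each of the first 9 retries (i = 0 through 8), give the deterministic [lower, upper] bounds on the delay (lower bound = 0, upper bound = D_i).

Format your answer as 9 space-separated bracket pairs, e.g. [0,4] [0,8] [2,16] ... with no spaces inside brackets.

Answer: [0,10] [0,20] [0,40] [0,80] [0,80] [0,80] [0,80] [0,80] [0,80]

Derivation:
Computing bounds per retry:
  i=0: D_i=min(10*2^0,80)=10, bounds=[0,10]
  i=1: D_i=min(10*2^1,80)=20, bounds=[0,20]
  i=2: D_i=min(10*2^2,80)=40, bounds=[0,40]
  i=3: D_i=min(10*2^3,80)=80, bounds=[0,80]
  i=4: D_i=min(10*2^4,80)=80, bounds=[0,80]
  i=5: D_i=min(10*2^5,80)=80, bounds=[0,80]
  i=6: D_i=min(10*2^6,80)=80, bounds=[0,80]
  i=7: D_i=min(10*2^7,80)=80, bounds=[0,80]
  i=8: D_i=min(10*2^8,80)=80, bounds=[0,80]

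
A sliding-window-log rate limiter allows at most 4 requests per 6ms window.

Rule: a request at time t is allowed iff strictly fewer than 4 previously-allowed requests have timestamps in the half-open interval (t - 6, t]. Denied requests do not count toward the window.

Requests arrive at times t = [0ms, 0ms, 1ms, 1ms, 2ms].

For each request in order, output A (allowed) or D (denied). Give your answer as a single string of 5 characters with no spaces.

Tracking allowed requests in the window:
  req#1 t=0ms: ALLOW
  req#2 t=0ms: ALLOW
  req#3 t=1ms: ALLOW
  req#4 t=1ms: ALLOW
  req#5 t=2ms: DENY

Answer: AAAAD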